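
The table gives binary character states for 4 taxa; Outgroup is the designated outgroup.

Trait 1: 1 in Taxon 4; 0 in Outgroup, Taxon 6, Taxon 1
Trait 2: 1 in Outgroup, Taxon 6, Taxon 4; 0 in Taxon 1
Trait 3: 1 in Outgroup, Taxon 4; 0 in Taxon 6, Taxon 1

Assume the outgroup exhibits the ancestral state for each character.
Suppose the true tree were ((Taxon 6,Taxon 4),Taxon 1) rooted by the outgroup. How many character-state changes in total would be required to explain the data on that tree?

Map each character onto ((Taxon 6,Taxon 4),Taxon 1) (rooted by Outgroup) and count the minimum state changes it requires (Fitch parsimony):
Trait 1: 1; Trait 2: 1; Trait 3: 2.
Total tree length = 4.

4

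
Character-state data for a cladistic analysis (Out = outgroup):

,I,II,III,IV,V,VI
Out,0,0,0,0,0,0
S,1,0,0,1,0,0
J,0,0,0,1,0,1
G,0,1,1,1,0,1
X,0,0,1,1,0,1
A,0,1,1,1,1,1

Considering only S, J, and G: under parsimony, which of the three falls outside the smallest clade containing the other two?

S

The outgroup has state '0' for every character, so '1' is the derived state throughout.
I (derived state '1') is unique to S (autapomorphy; uninformative for grouping).
II (derived state '1') is shared by A and G — a synapomorphy uniting that clade.
Only A, G, and X show the derived state '1' for III, supporting them as a clade.
All ingroup taxa share the derived state '1' for IV; it defines the ingroup but does not resolve relationships within it.
V (derived state '1') is unique to A (autapomorphy; uninformative for grouping).
VI: derived state '1' in A, G, J, and X only — synapomorphy for {A, G, J, X}.
Most parsimonious ingroup topology: (S,(J,((G,A),X))).
J and G share a more recent common ancestor with each other than either does with S, so S is the least closely related of the three.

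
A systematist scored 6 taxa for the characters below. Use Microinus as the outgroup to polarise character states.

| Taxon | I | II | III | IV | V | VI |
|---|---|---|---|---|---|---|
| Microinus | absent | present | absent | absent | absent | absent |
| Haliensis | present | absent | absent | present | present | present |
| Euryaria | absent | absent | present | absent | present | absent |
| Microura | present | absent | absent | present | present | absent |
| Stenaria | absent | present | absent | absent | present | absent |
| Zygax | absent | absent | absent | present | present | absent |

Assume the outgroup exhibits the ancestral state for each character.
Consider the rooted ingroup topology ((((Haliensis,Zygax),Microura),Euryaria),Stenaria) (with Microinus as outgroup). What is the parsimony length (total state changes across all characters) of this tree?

Map each character onto ((((Haliensis,Zygax),Microura),Euryaria),Stenaria) (rooted by Microinus) and count the minimum state changes it requires (Fitch parsimony):
I: 2; II: 1; III: 1; IV: 1; V: 1; VI: 1.
Total tree length = 7.

7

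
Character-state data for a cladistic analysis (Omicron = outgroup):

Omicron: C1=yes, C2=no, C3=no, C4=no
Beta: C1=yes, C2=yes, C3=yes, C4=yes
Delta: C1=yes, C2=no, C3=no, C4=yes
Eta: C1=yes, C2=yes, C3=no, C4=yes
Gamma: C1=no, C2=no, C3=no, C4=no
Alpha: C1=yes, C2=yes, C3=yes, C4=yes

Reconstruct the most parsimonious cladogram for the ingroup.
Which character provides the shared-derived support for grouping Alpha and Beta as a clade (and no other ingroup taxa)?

Character polarity is set by the outgroup: the derived state is whichever differs from the outgroup's state, so for C1 the derived state is 'no', and for the remaining characters it is 'yes'.
C1 (derived state 'no') is unique to Gamma (autapomorphy; uninformative for grouping).
Only Alpha, Beta, and Eta show the derived state 'yes' for C2, supporting them as a clade.
C3: derived state 'yes' in Alpha and Beta only — synapomorphy for {Alpha, Beta}.
Only Alpha, Beta, Delta, and Eta show the derived state 'yes' for C4, supporting them as a clade.
Most parsimonious ingroup topology: ((((Beta,Alpha),Eta),Delta),Gamma).
The clade {Alpha, Beta} is supported by C3: its derived state 'yes' occurs in exactly those taxa and in no other taxon (including the outgroup).

C3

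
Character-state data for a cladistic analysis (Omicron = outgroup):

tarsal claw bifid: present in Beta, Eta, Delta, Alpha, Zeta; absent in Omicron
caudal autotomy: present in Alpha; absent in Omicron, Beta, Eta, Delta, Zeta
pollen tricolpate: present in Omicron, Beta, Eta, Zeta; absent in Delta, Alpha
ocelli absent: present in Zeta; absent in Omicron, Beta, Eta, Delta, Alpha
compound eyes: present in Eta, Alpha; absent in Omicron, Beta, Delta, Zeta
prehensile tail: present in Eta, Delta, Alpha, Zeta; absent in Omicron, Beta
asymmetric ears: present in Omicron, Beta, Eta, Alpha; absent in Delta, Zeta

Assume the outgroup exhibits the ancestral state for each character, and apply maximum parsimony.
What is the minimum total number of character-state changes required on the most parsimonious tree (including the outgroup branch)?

Character polarity is set by the outgroup: the derived state is whichever differs from the outgroup's state, so for pollen tricolpate, asymmetric ears the derived state is 'absent', and for the remaining characters it is 'present'.
All ingroup taxa share the derived state 'present' for tarsal claw bifid; it defines the ingroup but does not resolve relationships within it.
caudal autotomy: derived state 'present' in Alpha only — an autapomorphy, so it tells us nothing about relationships among taxa.
pollen tricolpate groups Alpha and Delta, which is incompatible with the clades supported by the remaining characters; treating it as convergent (homoplasy) costs fewer steps than any alternative tree.
ocelli absent (derived state 'present') is unique to Zeta (autapomorphy; uninformative for grouping).
compound eyes (derived state 'present') is shared by Alpha and Eta — a synapomorphy uniting that clade.
prehensile tail (derived state 'present') is shared by Alpha, Delta, Eta, and Zeta — a synapomorphy uniting that clade.
Only Delta and Zeta show the derived state 'absent' for asymmetric ears, supporting them as a clade.
Most parsimonious ingroup topology: (Beta,((Eta,Alpha),(Delta,Zeta))).
Changes per character on this tree: tarsal claw bifid: 1; caudal autotomy: 1; pollen tricolpate: 2; ocelli absent: 1; compound eyes: 1; prehensile tail: 1; asymmetric ears: 1.
Total = 8.

8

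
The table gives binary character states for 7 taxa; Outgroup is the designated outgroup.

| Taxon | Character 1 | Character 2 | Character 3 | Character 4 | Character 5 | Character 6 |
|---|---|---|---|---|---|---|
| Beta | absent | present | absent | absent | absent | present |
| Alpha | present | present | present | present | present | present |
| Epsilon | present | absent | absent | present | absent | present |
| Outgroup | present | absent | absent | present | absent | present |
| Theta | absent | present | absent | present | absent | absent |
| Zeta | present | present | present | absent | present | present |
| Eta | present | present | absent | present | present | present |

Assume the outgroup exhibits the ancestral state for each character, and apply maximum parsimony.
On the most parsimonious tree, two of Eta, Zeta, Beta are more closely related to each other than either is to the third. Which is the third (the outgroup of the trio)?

Beta

Character polarity is set by the outgroup: the derived state is whichever differs from the outgroup's state, so for Character 1, Character 4, Character 6 the derived state is 'absent', and for the remaining characters it is 'present'.
Character 1: derived state 'absent' in Beta and Theta only — synapomorphy for {Beta, Theta}.
Character 2 (derived state 'present') is shared by Alpha, Beta, Eta, Theta, and Zeta — a synapomorphy uniting that clade.
Character 3: derived state 'present' in Alpha and Zeta only — synapomorphy for {Alpha, Zeta}.
Character 4 (state 'absent') occurs in Beta and Zeta but conflicts with the nesting implied by the other characters — most parsimoniously interpreted as homoplasy.
Character 5 (derived state 'present') is shared by Alpha, Eta, and Zeta — a synapomorphy uniting that clade.
Character 6: derived state 'absent' in Theta only — an autapomorphy, so it tells us nothing about relationships among taxa.
Most parsimonious ingroup topology: ((((Zeta,Alpha),Eta),(Beta,Theta)),Epsilon).
Zeta and Eta share a more recent common ancestor with each other than either does with Beta, so Beta is the least closely related of the three.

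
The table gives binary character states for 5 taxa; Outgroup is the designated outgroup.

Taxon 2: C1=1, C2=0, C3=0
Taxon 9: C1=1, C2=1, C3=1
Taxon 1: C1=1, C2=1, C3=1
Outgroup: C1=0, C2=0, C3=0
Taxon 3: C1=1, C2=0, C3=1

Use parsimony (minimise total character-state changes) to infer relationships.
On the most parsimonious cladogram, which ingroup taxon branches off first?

The outgroup has state '0' for every character, so '1' is the derived state throughout.
C1 (derived state '1') is shared by all ingroup taxa — unites the whole ingroup.
Only Taxon 1 and Taxon 9 show the derived state '1' for C2, supporting them as a clade.
Only Taxon 1, Taxon 3, and Taxon 9 show the derived state '1' for C3, supporting them as a clade.
Most parsimonious ingroup topology: (((Taxon 9,Taxon 1),Taxon 3),Taxon 2).
Taxon 2 is sister to the clade containing all other ingroup taxa, so it is the earliest-diverging (most basal) ingroup lineage.

Taxon 2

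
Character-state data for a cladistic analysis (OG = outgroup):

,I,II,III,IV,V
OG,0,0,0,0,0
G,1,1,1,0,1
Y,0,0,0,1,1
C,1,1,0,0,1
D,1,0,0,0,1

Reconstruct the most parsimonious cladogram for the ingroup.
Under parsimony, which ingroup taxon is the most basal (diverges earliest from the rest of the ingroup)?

The outgroup has state '0' for every character, so '1' is the derived state throughout.
Only C, D, and G show the derived state '1' for I, supporting them as a clade.
II: derived state '1' in C and G only — synapomorphy for {C, G}.
III: derived state '1' in G only — an autapomorphy, so it tells us nothing about relationships among taxa.
IV (derived state '1') is unique to Y (autapomorphy; uninformative for grouping).
All ingroup taxa share the derived state '1' for V; it defines the ingroup but does not resolve relationships within it.
Most parsimonious ingroup topology: (((G,C),D),Y).
Y is sister to the clade containing all other ingroup taxa, so it is the earliest-diverging (most basal) ingroup lineage.

Y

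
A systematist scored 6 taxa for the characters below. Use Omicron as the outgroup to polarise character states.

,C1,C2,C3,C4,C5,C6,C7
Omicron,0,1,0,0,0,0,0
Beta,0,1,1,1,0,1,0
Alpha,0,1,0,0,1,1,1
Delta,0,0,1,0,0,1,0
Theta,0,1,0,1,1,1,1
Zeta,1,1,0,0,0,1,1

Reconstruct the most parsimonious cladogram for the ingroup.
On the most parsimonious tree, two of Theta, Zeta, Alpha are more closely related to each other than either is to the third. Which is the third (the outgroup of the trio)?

Zeta

Character polarity is set by the outgroup: the derived state is whichever differs from the outgroup's state, so for C2 the derived state is '0', and for the remaining characters it is '1'.
C1: derived state '1' in Zeta only — an autapomorphy, so it tells us nothing about relationships among taxa.
C2 (derived state '0') is unique to Delta (autapomorphy; uninformative for grouping).
Only Beta and Delta show the derived state '1' for C3, supporting them as a clade.
C4 groups Beta and Theta, which is incompatible with the clades supported by the remaining characters; treating it as convergent (homoplasy) costs fewer steps than any alternative tree.
C5: derived state '1' in Alpha and Theta only — synapomorphy for {Alpha, Theta}.
C6 (derived state '1') is shared by all ingroup taxa — unites the whole ingroup.
C7: derived state '1' in Alpha, Theta, and Zeta only — synapomorphy for {Alpha, Theta, Zeta}.
Most parsimonious ingroup topology: ((Beta,Delta),((Alpha,Theta),Zeta)).
Alpha and Theta share a more recent common ancestor with each other than either does with Zeta, so Zeta is the least closely related of the three.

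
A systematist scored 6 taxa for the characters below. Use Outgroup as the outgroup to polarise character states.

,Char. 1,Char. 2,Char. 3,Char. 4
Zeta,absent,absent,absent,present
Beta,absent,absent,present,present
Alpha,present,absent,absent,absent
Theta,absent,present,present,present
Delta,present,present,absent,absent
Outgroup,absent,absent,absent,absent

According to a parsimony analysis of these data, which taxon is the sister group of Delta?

The outgroup has state 'absent' for every character, so 'present' is the derived state throughout.
Only Alpha and Delta show the derived state 'present' for Char. 1, supporting them as a clade.
Char. 2 (state 'present') occurs in Delta and Theta but conflicts with the nesting implied by the other characters — most parsimoniously interpreted as homoplasy.
Only Beta and Theta show the derived state 'present' for Char. 3, supporting them as a clade.
Char. 4: derived state 'present' in Beta, Theta, and Zeta only — synapomorphy for {Beta, Theta, Zeta}.
Most parsimonious ingroup topology: (((Theta,Beta),Zeta),(Alpha,Delta)).
Delta and Alpha form a cherry on this tree, so they are sister taxa.

Alpha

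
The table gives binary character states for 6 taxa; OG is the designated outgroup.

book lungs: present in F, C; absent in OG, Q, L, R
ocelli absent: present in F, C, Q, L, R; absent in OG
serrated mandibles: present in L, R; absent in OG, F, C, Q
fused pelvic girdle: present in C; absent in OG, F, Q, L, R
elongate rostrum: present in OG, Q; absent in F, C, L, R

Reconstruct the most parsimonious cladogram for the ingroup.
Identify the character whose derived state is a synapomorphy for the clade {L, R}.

serrated mandibles

Character polarity is set by the outgroup: the derived state is whichever differs from the outgroup's state, so for elongate rostrum the derived state is 'absent', and for the remaining characters it is 'present'.
book lungs (derived state 'present') is shared by C and F — a synapomorphy uniting that clade.
ocelli absent (derived state 'present') is shared by all ingroup taxa — unites the whole ingroup.
serrated mandibles: derived state 'present' in L and R only — synapomorphy for {L, R}.
fused pelvic girdle (derived state 'present') is unique to C (autapomorphy; uninformative for grouping).
elongate rostrum (derived state 'absent') is shared by C, F, L, and R — a synapomorphy uniting that clade.
Most parsimonious ingroup topology: (((F,C),(L,R)),Q).
The clade {L, R} is supported by serrated mandibles: its derived state 'present' occurs in exactly those taxa and in no other taxon (including the outgroup).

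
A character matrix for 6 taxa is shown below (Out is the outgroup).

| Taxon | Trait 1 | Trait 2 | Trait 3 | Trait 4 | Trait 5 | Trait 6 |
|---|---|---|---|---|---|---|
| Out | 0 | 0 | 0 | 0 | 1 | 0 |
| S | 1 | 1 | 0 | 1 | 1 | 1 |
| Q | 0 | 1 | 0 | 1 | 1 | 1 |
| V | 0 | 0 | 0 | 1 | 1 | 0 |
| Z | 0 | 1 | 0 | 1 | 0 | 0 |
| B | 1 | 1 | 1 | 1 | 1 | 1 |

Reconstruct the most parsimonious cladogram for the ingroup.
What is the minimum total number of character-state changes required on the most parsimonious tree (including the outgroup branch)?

Character polarity is set by the outgroup: the derived state is whichever differs from the outgroup's state, so for Trait 5 the derived state is '0', and for the remaining characters it is '1'.
Only B and S show the derived state '1' for Trait 1, supporting them as a clade.
Trait 2: derived state '1' in B, Q, S, and Z only — synapomorphy for {B, Q, S, Z}.
Trait 3: derived state '1' in B only — an autapomorphy, so it tells us nothing about relationships among taxa.
Trait 4 (derived state '1') is shared by all ingroup taxa — unites the whole ingroup.
Trait 5 (derived state '0') is unique to Z (autapomorphy; uninformative for grouping).
Only B, Q, and S show the derived state '1' for Trait 6, supporting them as a clade.
Most parsimonious ingroup topology: ((((S,B),Q),Z),V).
Changes per character on this tree: Trait 1: 1; Trait 2: 1; Trait 3: 1; Trait 4: 1; Trait 5: 1; Trait 6: 1.
Total = 6.

6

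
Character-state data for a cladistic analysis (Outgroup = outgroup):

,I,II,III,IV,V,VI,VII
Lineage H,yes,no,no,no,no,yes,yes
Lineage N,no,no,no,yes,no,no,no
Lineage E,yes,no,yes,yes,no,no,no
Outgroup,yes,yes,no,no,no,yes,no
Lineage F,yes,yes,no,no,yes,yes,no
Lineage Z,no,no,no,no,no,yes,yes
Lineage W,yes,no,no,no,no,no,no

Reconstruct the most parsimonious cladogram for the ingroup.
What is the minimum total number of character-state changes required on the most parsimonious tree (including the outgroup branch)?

Character polarity is set by the outgroup: the derived state is whichever differs from the outgroup's state, so for I, II, VI the derived state is 'no', and for the remaining characters it is 'yes'.
I (state 'no') occurs in Lineage N and Lineage Z but conflicts with the nesting implied by the other characters — most parsimoniously interpreted as homoplasy.
II (derived state 'no') is shared by Lineage E, Lineage H, Lineage N, Lineage W, and Lineage Z — a synapomorphy uniting that clade.
III (derived state 'yes') is unique to Lineage E (autapomorphy; uninformative for grouping).
Only Lineage E and Lineage N show the derived state 'yes' for IV, supporting them as a clade.
V: derived state 'yes' in Lineage F only — an autapomorphy, so it tells us nothing about relationships among taxa.
VI (derived state 'no') is shared by Lineage E, Lineage N, and Lineage W — a synapomorphy uniting that clade.
VII: derived state 'yes' in Lineage H and Lineage Z only — synapomorphy for {Lineage H, Lineage Z}.
Most parsimonious ingroup topology: (Lineage F,(((Lineage E,Lineage N),Lineage W),(Lineage Z,Lineage H))).
Changes per character on this tree: I: 2; II: 1; III: 1; IV: 1; V: 1; VI: 1; VII: 1.
Total = 8.

8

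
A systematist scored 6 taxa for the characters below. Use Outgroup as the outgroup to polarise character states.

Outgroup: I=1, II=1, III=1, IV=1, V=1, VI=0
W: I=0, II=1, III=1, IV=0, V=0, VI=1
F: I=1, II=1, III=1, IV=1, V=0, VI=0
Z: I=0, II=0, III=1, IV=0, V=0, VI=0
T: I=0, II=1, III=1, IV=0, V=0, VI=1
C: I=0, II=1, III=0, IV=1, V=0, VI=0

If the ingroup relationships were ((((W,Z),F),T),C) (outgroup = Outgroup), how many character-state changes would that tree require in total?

Map each character onto ((((W,Z),F),T),C) (rooted by Outgroup) and count the minimum state changes it requires (Fitch parsimony):
I: 2; II: 1; III: 1; IV: 2; V: 1; VI: 2.
Total tree length = 9.

9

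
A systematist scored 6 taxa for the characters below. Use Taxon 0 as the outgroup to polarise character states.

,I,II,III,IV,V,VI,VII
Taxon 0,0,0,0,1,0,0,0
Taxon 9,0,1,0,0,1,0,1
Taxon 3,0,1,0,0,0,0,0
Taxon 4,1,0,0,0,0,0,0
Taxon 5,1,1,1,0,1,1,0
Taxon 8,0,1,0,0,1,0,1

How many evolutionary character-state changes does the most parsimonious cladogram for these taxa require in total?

Character polarity is set by the outgroup: the derived state is whichever differs from the outgroup's state, so for IV the derived state is '0', and for the remaining characters it is '1'.
I (state '1') occurs in Taxon 4 and Taxon 5 but conflicts with the nesting implied by the other characters — most parsimoniously interpreted as homoplasy.
II (derived state '1') is shared by Taxon 3, Taxon 5, Taxon 8, and Taxon 9 — a synapomorphy uniting that clade.
III (derived state '1') is unique to Taxon 5 (autapomorphy; uninformative for grouping).
IV (derived state '0') is shared by all ingroup taxa — unites the whole ingroup.
V (derived state '1') is shared by Taxon 5, Taxon 8, and Taxon 9 — a synapomorphy uniting that clade.
VI (derived state '1') is unique to Taxon 5 (autapomorphy; uninformative for grouping).
VII: derived state '1' in Taxon 8 and Taxon 9 only — synapomorphy for {Taxon 8, Taxon 9}.
Most parsimonious ingroup topology: ((((Taxon 9,Taxon 8),Taxon 5),Taxon 3),Taxon 4).
Changes per character on this tree: I: 2; II: 1; III: 1; IV: 1; V: 1; VI: 1; VII: 1.
Total = 8.

8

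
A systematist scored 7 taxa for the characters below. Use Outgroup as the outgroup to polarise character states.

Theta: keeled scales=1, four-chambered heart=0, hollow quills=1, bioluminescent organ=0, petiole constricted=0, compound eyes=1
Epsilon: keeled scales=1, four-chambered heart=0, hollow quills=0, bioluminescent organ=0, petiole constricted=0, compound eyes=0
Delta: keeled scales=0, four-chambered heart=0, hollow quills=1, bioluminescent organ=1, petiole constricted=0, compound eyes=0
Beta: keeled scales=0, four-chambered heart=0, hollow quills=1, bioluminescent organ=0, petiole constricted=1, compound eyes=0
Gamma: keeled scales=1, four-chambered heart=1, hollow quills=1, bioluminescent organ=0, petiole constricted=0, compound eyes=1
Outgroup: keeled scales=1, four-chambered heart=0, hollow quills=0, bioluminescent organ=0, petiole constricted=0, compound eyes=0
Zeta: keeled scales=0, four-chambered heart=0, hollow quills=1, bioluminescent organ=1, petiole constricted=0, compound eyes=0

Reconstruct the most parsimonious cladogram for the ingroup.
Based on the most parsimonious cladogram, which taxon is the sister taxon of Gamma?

Character polarity is set by the outgroup: the derived state is whichever differs from the outgroup's state, so for keeled scales the derived state is '0', and for the remaining characters it is '1'.
keeled scales (derived state '0') is shared by Beta, Delta, and Zeta — a synapomorphy uniting that clade.
four-chambered heart (derived state '1') is unique to Gamma (autapomorphy; uninformative for grouping).
hollow quills (derived state '1') is shared by Beta, Delta, Gamma, Theta, and Zeta — a synapomorphy uniting that clade.
bioluminescent organ (derived state '1') is shared by Delta and Zeta — a synapomorphy uniting that clade.
petiole constricted (derived state '1') is unique to Beta (autapomorphy; uninformative for grouping).
Only Gamma and Theta show the derived state '1' for compound eyes, supporting them as a clade.
Most parsimonious ingroup topology: (((Beta,(Zeta,Delta)),(Theta,Gamma)),Epsilon).
Gamma and Theta form a cherry on this tree, so they are sister taxa.

Theta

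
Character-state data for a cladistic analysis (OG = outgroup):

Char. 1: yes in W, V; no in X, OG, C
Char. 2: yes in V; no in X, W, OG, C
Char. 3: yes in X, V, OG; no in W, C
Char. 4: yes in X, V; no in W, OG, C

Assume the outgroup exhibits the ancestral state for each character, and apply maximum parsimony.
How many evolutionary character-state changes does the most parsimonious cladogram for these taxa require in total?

Character polarity is set by the outgroup: the derived state is whichever differs from the outgroup's state, so for Char. 3 the derived state is 'no', and for the remaining characters it is 'yes'.
Char. 1 groups V and W, which is incompatible with the clades supported by the remaining characters; treating it as convergent (homoplasy) costs fewer steps than any alternative tree.
Char. 2: derived state 'yes' in V only — an autapomorphy, so it tells us nothing about relationships among taxa.
Char. 3: derived state 'no' in C and W only — synapomorphy for {C, W}.
Only V and X show the derived state 'yes' for Char. 4, supporting them as a clade.
Most parsimonious ingroup topology: ((C,W),(V,X)).
Changes per character on this tree: Char. 1: 2; Char. 2: 1; Char. 3: 1; Char. 4: 1.
Total = 5.

5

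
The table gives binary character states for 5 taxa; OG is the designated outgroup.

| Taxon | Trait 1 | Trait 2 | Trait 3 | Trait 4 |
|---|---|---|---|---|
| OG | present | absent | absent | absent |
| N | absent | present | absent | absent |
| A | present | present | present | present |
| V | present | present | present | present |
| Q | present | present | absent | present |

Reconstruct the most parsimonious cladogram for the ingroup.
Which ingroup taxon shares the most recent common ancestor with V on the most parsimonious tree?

A

Character polarity is set by the outgroup: the derived state is whichever differs from the outgroup's state, so for Trait 1 the derived state is 'absent', and for the remaining characters it is 'present'.
Trait 1: derived state 'absent' in N only — an autapomorphy, so it tells us nothing about relationships among taxa.
Trait 2 (derived state 'present') is shared by all ingroup taxa — unites the whole ingroup.
Trait 3 (derived state 'present') is shared by A and V — a synapomorphy uniting that clade.
Trait 4: derived state 'present' in A, Q, and V only — synapomorphy for {A, Q, V}.
Most parsimonious ingroup topology: (N,((A,V),Q)).
V and A form a cherry on this tree, so they are sister taxa.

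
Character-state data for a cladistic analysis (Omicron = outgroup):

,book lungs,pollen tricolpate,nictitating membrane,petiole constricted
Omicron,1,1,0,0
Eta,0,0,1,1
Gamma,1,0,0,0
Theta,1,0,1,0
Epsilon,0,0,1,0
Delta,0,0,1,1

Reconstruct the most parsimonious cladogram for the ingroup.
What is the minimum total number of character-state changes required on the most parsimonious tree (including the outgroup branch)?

Character polarity is set by the outgroup: the derived state is whichever differs from the outgroup's state, so for book lungs, pollen tricolpate the derived state is '0', and for the remaining characters it is '1'.
book lungs (derived state '0') is shared by Delta, Epsilon, and Eta — a synapomorphy uniting that clade.
pollen tricolpate (derived state '0') is shared by all ingroup taxa — unites the whole ingroup.
nictitating membrane (derived state '1') is shared by Delta, Epsilon, Eta, and Theta — a synapomorphy uniting that clade.
petiole constricted (derived state '1') is shared by Delta and Eta — a synapomorphy uniting that clade.
Most parsimonious ingroup topology: ((((Eta,Delta),Epsilon),Theta),Gamma).
Changes per character on this tree: book lungs: 1; pollen tricolpate: 1; nictitating membrane: 1; petiole constricted: 1.
Total = 4.

4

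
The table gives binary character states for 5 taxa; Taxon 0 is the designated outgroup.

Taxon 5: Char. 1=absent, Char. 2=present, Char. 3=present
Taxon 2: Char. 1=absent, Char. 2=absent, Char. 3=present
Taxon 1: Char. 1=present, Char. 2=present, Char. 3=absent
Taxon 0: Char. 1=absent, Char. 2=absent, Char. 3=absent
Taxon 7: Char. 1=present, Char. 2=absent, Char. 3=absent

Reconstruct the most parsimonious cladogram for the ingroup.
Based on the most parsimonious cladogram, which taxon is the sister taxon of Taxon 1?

Taxon 7

The outgroup has state 'absent' for every character, so 'present' is the derived state throughout.
Only Taxon 1 and Taxon 7 show the derived state 'present' for Char. 1, supporting them as a clade.
Char. 2 (state 'present') occurs in Taxon 1 and Taxon 5 but conflicts with the nesting implied by the other characters — most parsimoniously interpreted as homoplasy.
Char. 3: derived state 'present' in Taxon 2 and Taxon 5 only — synapomorphy for {Taxon 2, Taxon 5}.
Most parsimonious ingroup topology: ((Taxon 1,Taxon 7),(Taxon 2,Taxon 5)).
Taxon 1 and Taxon 7 form a cherry on this tree, so they are sister taxa.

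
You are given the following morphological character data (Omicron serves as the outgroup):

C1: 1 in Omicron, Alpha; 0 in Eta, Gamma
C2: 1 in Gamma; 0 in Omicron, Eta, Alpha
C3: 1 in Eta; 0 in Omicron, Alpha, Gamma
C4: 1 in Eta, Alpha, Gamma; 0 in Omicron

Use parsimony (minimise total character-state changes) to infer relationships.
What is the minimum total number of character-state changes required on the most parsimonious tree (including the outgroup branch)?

4

Character polarity is set by the outgroup: the derived state is whichever differs from the outgroup's state, so for C1 the derived state is '0', and for the remaining characters it is '1'.
C1: derived state '0' in Eta and Gamma only — synapomorphy for {Eta, Gamma}.
C2 (derived state '1') is unique to Gamma (autapomorphy; uninformative for grouping).
C3: derived state '1' in Eta only — an autapomorphy, so it tells us nothing about relationships among taxa.
C4 (derived state '1') is shared by all ingroup taxa — unites the whole ingroup.
Most parsimonious ingroup topology: ((Eta,Gamma),Alpha).
Changes per character on this tree: C1: 1; C2: 1; C3: 1; C4: 1.
Total = 4.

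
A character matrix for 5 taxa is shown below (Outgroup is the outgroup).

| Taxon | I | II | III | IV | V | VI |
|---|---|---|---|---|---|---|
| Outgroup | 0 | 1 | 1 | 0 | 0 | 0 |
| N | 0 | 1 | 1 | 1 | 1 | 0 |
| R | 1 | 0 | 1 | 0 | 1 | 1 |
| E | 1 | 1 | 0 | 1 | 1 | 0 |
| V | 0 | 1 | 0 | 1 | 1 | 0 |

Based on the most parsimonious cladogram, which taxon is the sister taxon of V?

Character polarity is set by the outgroup: the derived state is whichever differs from the outgroup's state, so for II, III the derived state is '0', and for the remaining characters it is '1'.
I groups E and R, which is incompatible with the clades supported by the remaining characters; treating it as convergent (homoplasy) costs fewer steps than any alternative tree.
II: derived state '0' in R only — an autapomorphy, so it tells us nothing about relationships among taxa.
III (derived state '0') is shared by E and V — a synapomorphy uniting that clade.
Only E, N, and V show the derived state '1' for IV, supporting them as a clade.
All ingroup taxa share the derived state '1' for V; it defines the ingroup but does not resolve relationships within it.
VI: derived state '1' in R only — an autapomorphy, so it tells us nothing about relationships among taxa.
Most parsimonious ingroup topology: ((N,(E,V)),R).
V and E form a cherry on this tree, so they are sister taxa.

E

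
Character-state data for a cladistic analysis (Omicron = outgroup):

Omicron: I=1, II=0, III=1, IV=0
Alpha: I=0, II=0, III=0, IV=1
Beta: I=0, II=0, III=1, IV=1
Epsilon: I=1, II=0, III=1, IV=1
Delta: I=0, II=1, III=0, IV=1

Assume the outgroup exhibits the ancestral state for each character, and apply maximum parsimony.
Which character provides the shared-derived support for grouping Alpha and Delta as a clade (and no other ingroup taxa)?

III

Character polarity is set by the outgroup: the derived state is whichever differs from the outgroup's state, so for I, III the derived state is '0', and for the remaining characters it is '1'.
Only Alpha, Beta, and Delta show the derived state '0' for I, supporting them as a clade.
II (derived state '1') is unique to Delta (autapomorphy; uninformative for grouping).
Only Alpha and Delta show the derived state '0' for III, supporting them as a clade.
All ingroup taxa share the derived state '1' for IV; it defines the ingroup but does not resolve relationships within it.
Most parsimonious ingroup topology: (((Alpha,Delta),Beta),Epsilon).
The clade {Alpha, Delta} is supported by III: its derived state '0' occurs in exactly those taxa and in no other taxon (including the outgroup).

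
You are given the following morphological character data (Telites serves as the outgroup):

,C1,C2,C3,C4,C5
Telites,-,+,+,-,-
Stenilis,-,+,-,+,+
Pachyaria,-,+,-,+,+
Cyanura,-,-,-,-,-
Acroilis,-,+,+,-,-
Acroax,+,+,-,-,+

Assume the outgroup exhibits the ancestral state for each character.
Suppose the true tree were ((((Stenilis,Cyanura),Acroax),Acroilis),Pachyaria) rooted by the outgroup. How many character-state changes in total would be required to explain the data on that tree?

Map each character onto ((((Stenilis,Cyanura),Acroax),Acroilis),Pachyaria) (rooted by Telites) and count the minimum state changes it requires (Fitch parsimony):
C1: 1; C2: 1; C3: 2; C4: 2; C5: 3.
Total tree length = 9.

9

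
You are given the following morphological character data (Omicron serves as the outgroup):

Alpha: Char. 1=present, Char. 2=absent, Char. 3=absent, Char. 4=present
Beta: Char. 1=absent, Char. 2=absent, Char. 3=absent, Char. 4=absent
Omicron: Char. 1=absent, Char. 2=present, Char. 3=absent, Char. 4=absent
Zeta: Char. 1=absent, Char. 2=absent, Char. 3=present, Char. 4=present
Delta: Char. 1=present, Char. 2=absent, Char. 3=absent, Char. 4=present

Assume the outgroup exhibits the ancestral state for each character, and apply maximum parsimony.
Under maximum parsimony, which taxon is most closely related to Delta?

Character polarity is set by the outgroup: the derived state is whichever differs from the outgroup's state, so for Char. 2 the derived state is 'absent', and for the remaining characters it is 'present'.
Only Alpha and Delta show the derived state 'present' for Char. 1, supporting them as a clade.
All ingroup taxa share the derived state 'absent' for Char. 2; it defines the ingroup but does not resolve relationships within it.
Char. 3 (derived state 'present') is unique to Zeta (autapomorphy; uninformative for grouping).
Char. 4: derived state 'present' in Alpha, Delta, and Zeta only — synapomorphy for {Alpha, Delta, Zeta}.
Most parsimonious ingroup topology: (((Alpha,Delta),Zeta),Beta).
Delta and Alpha form a cherry on this tree, so they are sister taxa.

Alpha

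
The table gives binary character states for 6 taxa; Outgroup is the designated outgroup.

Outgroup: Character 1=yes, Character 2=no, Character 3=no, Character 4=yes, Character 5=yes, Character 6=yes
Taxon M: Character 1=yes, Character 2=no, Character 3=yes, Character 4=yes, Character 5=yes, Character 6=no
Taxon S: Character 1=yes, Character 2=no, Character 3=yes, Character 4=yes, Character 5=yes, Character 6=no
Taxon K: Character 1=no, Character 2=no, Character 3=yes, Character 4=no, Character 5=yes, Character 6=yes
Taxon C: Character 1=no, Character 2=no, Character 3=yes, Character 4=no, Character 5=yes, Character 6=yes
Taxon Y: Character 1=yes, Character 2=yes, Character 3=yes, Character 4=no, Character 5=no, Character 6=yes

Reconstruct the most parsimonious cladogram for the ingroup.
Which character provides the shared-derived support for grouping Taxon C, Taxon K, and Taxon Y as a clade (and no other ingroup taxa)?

Character 4

Character polarity is set by the outgroup: the derived state is whichever differs from the outgroup's state, so for Character 1, Character 4, Character 5, Character 6 the derived state is 'no', and for the remaining characters it is 'yes'.
Character 1 (derived state 'no') is shared by Taxon C and Taxon K — a synapomorphy uniting that clade.
Character 2 (derived state 'yes') is unique to Taxon Y (autapomorphy; uninformative for grouping).
Character 3 (derived state 'yes') is shared by all ingroup taxa — unites the whole ingroup.
Character 4 (derived state 'no') is shared by Taxon C, Taxon K, and Taxon Y — a synapomorphy uniting that clade.
Character 5: derived state 'no' in Taxon Y only — an autapomorphy, so it tells us nothing about relationships among taxa.
Character 6: derived state 'no' in Taxon M and Taxon S only — synapomorphy for {Taxon M, Taxon S}.
Most parsimonious ingroup topology: ((Taxon M,Taxon S),((Taxon K,Taxon C),Taxon Y)).
The clade {Taxon C, Taxon K, Taxon Y} is supported by Character 4: its derived state 'no' occurs in exactly those taxa and in no other taxon (including the outgroup).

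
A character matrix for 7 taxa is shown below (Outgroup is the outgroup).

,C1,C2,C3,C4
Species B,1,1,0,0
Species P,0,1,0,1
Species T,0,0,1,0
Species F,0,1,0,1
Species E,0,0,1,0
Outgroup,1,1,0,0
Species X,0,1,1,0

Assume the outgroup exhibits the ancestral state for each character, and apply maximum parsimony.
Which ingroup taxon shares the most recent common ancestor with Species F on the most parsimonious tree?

Character polarity is set by the outgroup: the derived state is whichever differs from the outgroup's state, so for C1, C2 the derived state is '0', and for the remaining characters it is '1'.
C1: derived state '0' in Species E, Species F, Species P, Species T, and Species X only — synapomorphy for {Species E, Species F, Species P, Species T, Species X}.
C2 (derived state '0') is shared by Species E and Species T — a synapomorphy uniting that clade.
C3: derived state '1' in Species E, Species T, and Species X only — synapomorphy for {Species E, Species T, Species X}.
C4: derived state '1' in Species F and Species P only — synapomorphy for {Species F, Species P}.
Most parsimonious ingroup topology: ((((Species E,Species T),Species X),(Species F,Species P)),Species B).
Species F and Species P form a cherry on this tree, so they are sister taxa.

Species P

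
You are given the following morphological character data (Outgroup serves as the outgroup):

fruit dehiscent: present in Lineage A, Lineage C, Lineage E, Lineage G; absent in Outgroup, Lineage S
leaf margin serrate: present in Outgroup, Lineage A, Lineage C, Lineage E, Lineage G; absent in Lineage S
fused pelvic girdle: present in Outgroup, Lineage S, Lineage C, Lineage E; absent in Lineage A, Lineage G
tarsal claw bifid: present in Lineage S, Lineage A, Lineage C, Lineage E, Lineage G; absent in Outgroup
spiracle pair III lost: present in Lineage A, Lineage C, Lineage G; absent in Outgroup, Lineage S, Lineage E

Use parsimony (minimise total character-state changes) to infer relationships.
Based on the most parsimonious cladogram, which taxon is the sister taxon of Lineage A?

Character polarity is set by the outgroup: the derived state is whichever differs from the outgroup's state, so for leaf margin serrate, fused pelvic girdle the derived state is 'absent', and for the remaining characters it is 'present'.
fruit dehiscent: derived state 'present' in Lineage A, Lineage C, Lineage E, and Lineage G only — synapomorphy for {Lineage A, Lineage C, Lineage E, Lineage G}.
leaf margin serrate: derived state 'absent' in Lineage S only — an autapomorphy, so it tells us nothing about relationships among taxa.
fused pelvic girdle (derived state 'absent') is shared by Lineage A and Lineage G — a synapomorphy uniting that clade.
All ingroup taxa share the derived state 'present' for tarsal claw bifid; it defines the ingroup but does not resolve relationships within it.
spiracle pair III lost (derived state 'present') is shared by Lineage A, Lineage C, and Lineage G — a synapomorphy uniting that clade.
Most parsimonious ingroup topology: (Lineage S,(((Lineage A,Lineage G),Lineage C),Lineage E)).
Lineage A and Lineage G form a cherry on this tree, so they are sister taxa.

Lineage G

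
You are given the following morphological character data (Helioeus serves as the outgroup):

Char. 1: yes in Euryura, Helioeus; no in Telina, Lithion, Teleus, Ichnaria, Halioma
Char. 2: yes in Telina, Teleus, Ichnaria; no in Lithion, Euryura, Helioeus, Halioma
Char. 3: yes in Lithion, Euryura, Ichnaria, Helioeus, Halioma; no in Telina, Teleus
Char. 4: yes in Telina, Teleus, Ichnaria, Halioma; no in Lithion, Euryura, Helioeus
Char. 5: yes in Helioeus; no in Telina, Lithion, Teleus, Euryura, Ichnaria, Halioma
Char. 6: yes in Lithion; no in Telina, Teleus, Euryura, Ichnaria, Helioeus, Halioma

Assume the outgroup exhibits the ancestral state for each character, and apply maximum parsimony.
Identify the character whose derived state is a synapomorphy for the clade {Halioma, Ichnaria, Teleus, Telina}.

Char. 4

Character polarity is set by the outgroup: the derived state is whichever differs from the outgroup's state, so for Char. 1, Char. 3, Char. 5 the derived state is 'no', and for the remaining characters it is 'yes'.
Char. 1 (derived state 'no') is shared by Halioma, Ichnaria, Lithion, Teleus, and Telina — a synapomorphy uniting that clade.
Char. 2 (derived state 'yes') is shared by Ichnaria, Teleus, and Telina — a synapomorphy uniting that clade.
Char. 3 (derived state 'no') is shared by Teleus and Telina — a synapomorphy uniting that clade.
Only Halioma, Ichnaria, Teleus, and Telina show the derived state 'yes' for Char. 4, supporting them as a clade.
Char. 5 (derived state 'no') is shared by all ingroup taxa — unites the whole ingroup.
Char. 6 (derived state 'yes') is unique to Lithion (autapomorphy; uninformative for grouping).
Most parsimonious ingroup topology: (((Halioma,(Ichnaria,(Teleus,Telina))),Lithion),Euryura).
The clade {Halioma, Ichnaria, Teleus, Telina} is supported by Char. 4: its derived state 'yes' occurs in exactly those taxa and in no other taxon (including the outgroup).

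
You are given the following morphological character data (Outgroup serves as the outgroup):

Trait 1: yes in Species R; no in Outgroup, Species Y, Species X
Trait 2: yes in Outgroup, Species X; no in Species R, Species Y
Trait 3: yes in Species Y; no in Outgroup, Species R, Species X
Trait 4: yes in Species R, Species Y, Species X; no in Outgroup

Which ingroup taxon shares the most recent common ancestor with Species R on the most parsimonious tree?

Species Y

Character polarity is set by the outgroup: the derived state is whichever differs from the outgroup's state, so for Trait 2 the derived state is 'no', and for the remaining characters it is 'yes'.
Trait 1 (derived state 'yes') is unique to Species R (autapomorphy; uninformative for grouping).
Trait 2 (derived state 'no') is shared by Species R and Species Y — a synapomorphy uniting that clade.
Trait 3: derived state 'yes' in Species Y only — an autapomorphy, so it tells us nothing about relationships among taxa.
All ingroup taxa share the derived state 'yes' for Trait 4; it defines the ingroup but does not resolve relationships within it.
Most parsimonious ingroup topology: ((Species R,Species Y),Species X).
Species R and Species Y form a cherry on this tree, so they are sister taxa.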